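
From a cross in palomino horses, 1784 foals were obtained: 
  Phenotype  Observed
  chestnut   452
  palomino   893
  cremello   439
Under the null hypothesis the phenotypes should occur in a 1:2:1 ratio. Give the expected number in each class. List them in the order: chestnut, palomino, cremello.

446, 892, 446

The 1:2:1 ratio has 4 parts, so with N = 1784 the expected counts are:
  chestnut: 1784 × 1/4 = 446
  palomino: 1784 × 2/4 = 892
  cremello: 1784 × 1/4 = 446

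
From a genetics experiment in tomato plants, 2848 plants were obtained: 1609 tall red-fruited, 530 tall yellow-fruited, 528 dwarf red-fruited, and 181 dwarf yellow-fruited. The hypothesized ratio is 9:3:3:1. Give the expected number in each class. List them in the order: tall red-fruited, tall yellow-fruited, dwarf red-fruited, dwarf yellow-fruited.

1602, 534, 534, 178

Expected counts for N = 2848 under a 9:3:3:1 ratio (total parts = 16):
  tall red-fruited: 2848 × 9/16 = 1602
  tall yellow-fruited: 2848 × 3/16 = 534
  dwarf red-fruited: 2848 × 3/16 = 534
  dwarf yellow-fruited: 2848 × 1/16 = 178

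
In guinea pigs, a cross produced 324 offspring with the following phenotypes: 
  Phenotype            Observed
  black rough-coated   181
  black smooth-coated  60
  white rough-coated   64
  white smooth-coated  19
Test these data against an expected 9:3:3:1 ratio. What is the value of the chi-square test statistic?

0.269

The 9:3:3:1 ratio has 16 parts, so with N = 324 the expected counts are:
  black rough-coated: 324 × 9/16 = 182.25
  black smooth-coated: 324 × 3/16 = 60.75
  white rough-coated: 324 × 3/16 = 60.75
  white smooth-coated: 324 × 1/16 = 20.25
χ² = Σ (O − E)² / E
  black rough-coated: (181 − 182.25)² / 182.25 = 0.0086
  black smooth-coated: (60 − 60.75)² / 60.75 = 0.0093
  white rough-coated: (64 − 60.75)² / 60.75 = 0.1739
  white smooth-coated: (19 − 20.25)² / 20.25 = 0.0772
χ² = 0.0086 + 0.0093 + 0.1739 + 0.0772 = 0.269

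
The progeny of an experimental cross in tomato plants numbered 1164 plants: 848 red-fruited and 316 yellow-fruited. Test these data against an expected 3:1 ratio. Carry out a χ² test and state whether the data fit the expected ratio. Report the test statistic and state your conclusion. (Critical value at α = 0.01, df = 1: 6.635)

Expected counts for N = 1164 under a 3:1 ratio (total parts = 4):
  red-fruited: 1164 × 3/4 = 873
  yellow-fruited: 1164 × 1/4 = 291
χ² = Σ (O − E)² / E
  red-fruited: (848 − 873)² / 873 = 0.7159
  yellow-fruited: (316 − 291)² / 291 = 2.1478
χ² = 0.7159 + 2.1478 = 2.8637 ≈ 2.864
Degrees of freedom = 2 − 1 = 1; critical value at α = 0.01 is 6.635.
Since 2.864 < 6.635, we fail to reject the null hypothesis — the data are consistent with the 3:1 ratio.

2.864; consistent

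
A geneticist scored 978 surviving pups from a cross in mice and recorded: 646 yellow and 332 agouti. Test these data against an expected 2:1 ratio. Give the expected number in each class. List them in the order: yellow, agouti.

652, 326

Expected counts for N = 978 under a 2:1 ratio (total parts = 3):
  yellow: 978 × 2/3 = 652
  agouti: 978 × 1/3 = 326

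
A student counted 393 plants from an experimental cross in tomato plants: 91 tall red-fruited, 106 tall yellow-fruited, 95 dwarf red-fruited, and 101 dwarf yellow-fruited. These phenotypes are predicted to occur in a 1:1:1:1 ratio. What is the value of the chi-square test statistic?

1.331

Expected counts for N = 393 under a 1:1:1:1 ratio (total parts = 4):
  tall red-fruited: 393 × 1/4 = 98.25
  tall yellow-fruited: 393 × 1/4 = 98.25
  dwarf red-fruited: 393 × 1/4 = 98.25
  dwarf yellow-fruited: 393 × 1/4 = 98.25
χ² = Σ (O − E)² / E
  tall red-fruited: (91 − 98.25)² / 98.25 = 0.5350
  tall yellow-fruited: (106 − 98.25)² / 98.25 = 0.6113
  dwarf red-fruited: (95 − 98.25)² / 98.25 = 0.1075
  dwarf yellow-fruited: (101 − 98.25)² / 98.25 = 0.0770
χ² = 0.5350 + 0.6113 + 0.1075 + 0.0770 = 1.3308 ≈ 1.331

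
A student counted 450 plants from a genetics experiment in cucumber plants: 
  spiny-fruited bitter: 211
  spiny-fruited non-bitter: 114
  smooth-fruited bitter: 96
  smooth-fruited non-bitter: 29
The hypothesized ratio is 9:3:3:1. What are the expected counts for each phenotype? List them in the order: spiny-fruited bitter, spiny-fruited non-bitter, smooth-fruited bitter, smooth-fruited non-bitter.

The 9:3:3:1 ratio has 16 parts, so with N = 450 the expected counts are:
  spiny-fruited bitter: 450 × 9/16 = 253.125
  spiny-fruited non-bitter: 450 × 3/16 = 84.375
  smooth-fruited bitter: 450 × 3/16 = 84.375
  smooth-fruited non-bitter: 450 × 1/16 = 28.125

253.125, 84.375, 84.375, 28.125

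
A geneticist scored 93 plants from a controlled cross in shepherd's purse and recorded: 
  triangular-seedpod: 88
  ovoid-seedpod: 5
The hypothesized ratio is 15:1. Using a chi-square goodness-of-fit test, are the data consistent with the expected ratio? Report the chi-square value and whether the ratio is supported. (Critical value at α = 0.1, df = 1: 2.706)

Expected counts for N = 93 under a 15:1 ratio (total parts = 16):
  triangular-seedpod: 93 × 15/16 = 87.1875
  ovoid-seedpod: 93 × 1/16 = 5.8125
χ² = Σ (O − E)² / E
  triangular-seedpod: (88 − 87.1875)² / 87.1875 = 0.0076
  ovoid-seedpod: (5 − 5.8125)² / 5.8125 = 0.1136
χ² = 0.0076 + 0.1136 = 0.1212 ≈ 0.121
Degrees of freedom = 2 − 1 = 1; critical value at α = 0.1 is 2.706.
Since 0.121 < 2.706, we fail to reject the null hypothesis — the data are consistent with the 15:1 ratio.

0.121; consistent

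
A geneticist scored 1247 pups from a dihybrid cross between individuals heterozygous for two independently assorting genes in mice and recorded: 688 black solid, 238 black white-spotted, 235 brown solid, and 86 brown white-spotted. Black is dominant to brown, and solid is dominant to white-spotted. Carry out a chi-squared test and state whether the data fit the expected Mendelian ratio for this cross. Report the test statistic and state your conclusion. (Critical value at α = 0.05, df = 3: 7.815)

1.173; consistent

A dihybrid F₂ with independent assortment and complete dominance at both loci gives a 9:3:3:1 phenotypic ratio.
The 9:3:3:1 ratio has 16 parts, so with N = 1247 the expected counts are:
  black solid: 1247 × 9/16 = 701.4375
  black white-spotted: 1247 × 3/16 = 233.8125
  brown solid: 1247 × 3/16 = 233.8125
  brown white-spotted: 1247 × 1/16 = 77.9375
χ² = Σ (O − E)² / E
  black solid: (688 − 701.4375)² / 701.4375 = 0.2574
  black white-spotted: (238 − 233.8125)² / 233.8125 = 0.0750
  brown solid: (235 − 233.8125)² / 233.8125 = 0.0060
  brown white-spotted: (86 − 77.9375)² / 77.9375 = 0.8341
χ² = 0.2574 + 0.0750 + 0.0060 + 0.8341 = 1.1725 ≈ 1.173
Degrees of freedom = 4 − 1 = 3; critical value at α = 0.05 is 7.815.
Since 1.173 < 7.815, we fail to reject the null hypothesis — the data are consistent with the 9:3:3:1 ratio.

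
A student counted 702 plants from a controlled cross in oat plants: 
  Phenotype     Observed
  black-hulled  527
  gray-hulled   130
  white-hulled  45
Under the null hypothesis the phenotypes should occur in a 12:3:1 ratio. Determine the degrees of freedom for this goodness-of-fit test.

A goodness-of-fit test with 3 phenotype classes has df = 3 − 1 = 2.

2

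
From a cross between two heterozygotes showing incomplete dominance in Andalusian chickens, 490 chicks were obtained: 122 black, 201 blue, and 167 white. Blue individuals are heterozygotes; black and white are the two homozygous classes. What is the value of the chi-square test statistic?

With incomplete dominance, a heterozygote × heterozygote cross gives a 1:2:1 phenotypic ratio.
Under the 1:2:1 hypothesis (Σ ratio = 4, N = 490):
  black: 490 × 1/4 = 122.5
  blue: 490 × 2/4 = 245
  white: 490 × 1/4 = 122.5
χ² = Σ (O − E)² / E
  black: (122 − 122.5)² / 122.5 = 0.0020
  blue: (201 − 245)² / 245 = 7.9020
  white: (167 − 122.5)² / 122.5 = 16.1653
χ² = 0.0020 + 7.9020 + 16.1653 = 24.0693 ≈ 24.069

24.069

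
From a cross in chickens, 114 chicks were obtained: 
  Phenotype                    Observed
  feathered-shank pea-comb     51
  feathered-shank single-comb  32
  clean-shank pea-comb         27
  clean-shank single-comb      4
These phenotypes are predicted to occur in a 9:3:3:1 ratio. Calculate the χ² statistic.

10.819

Expected counts for N = 114 under a 9:3:3:1 ratio (total parts = 16):
  feathered-shank pea-comb: 114 × 9/16 = 64.125
  feathered-shank single-comb: 114 × 3/16 = 21.375
  clean-shank pea-comb: 114 × 3/16 = 21.375
  clean-shank single-comb: 114 × 1/16 = 7.125
χ² = Σ (O − E)² / E
  feathered-shank pea-comb: (51 − 64.125)² / 64.125 = 2.6864
  feathered-shank single-comb: (32 − 21.375)² / 21.375 = 5.2814
  clean-shank pea-comb: (27 − 21.375)² / 21.375 = 1.4803
  clean-shank single-comb: (4 − 7.125)² / 7.125 = 1.3706
χ² = 2.6864 + 5.2814 + 1.4803 + 1.3706 = 10.8187 ≈ 10.819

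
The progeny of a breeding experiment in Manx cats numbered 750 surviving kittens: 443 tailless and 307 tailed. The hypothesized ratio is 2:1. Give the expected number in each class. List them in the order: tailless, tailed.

500, 250

The 2:1 ratio has 3 parts, so with N = 750 the expected counts are:
  tailless: 750 × 2/3 = 500
  tailed: 750 × 1/3 = 250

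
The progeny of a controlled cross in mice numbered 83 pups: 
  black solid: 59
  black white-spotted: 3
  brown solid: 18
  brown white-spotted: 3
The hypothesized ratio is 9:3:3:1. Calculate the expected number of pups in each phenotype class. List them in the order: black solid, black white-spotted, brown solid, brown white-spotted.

Expected counts for N = 83 under a 9:3:3:1 ratio (total parts = 16):
  black solid: 83 × 9/16 = 46.6875
  black white-spotted: 83 × 3/16 = 15.5625
  brown solid: 83 × 3/16 = 15.5625
  brown white-spotted: 83 × 1/16 = 5.1875

46.6875, 15.5625, 15.5625, 5.1875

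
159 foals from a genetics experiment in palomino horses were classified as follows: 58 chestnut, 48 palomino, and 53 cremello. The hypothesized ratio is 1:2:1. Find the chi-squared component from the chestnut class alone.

8.379

The 1:2:1 ratio has 4 parts, so with N = 159 the expected counts are:
  chestnut: 159 × 1/4 = 39.75
  palomino: 159 × 2/4 = 79.5
  cremello: 159 × 1/4 = 39.75
Contribution of chestnut: (58 − 39.75)² / 39.75 = 8.3789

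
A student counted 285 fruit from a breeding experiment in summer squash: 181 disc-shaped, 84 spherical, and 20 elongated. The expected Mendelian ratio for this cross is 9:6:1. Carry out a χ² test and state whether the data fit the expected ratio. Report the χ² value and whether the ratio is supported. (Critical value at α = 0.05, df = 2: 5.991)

7.834; not consistent

Total ratio parts = 16. Expected numbers out of 285:
  disc-shaped: 285 × 9/16 = 160.3125
  spherical: 285 × 6/16 = 106.875
  elongated: 285 × 1/16 = 17.8125
χ² = Σ (O − E)² / E
  disc-shaped: (181 − 160.3125)² / 160.3125 = 2.6696
  spherical: (84 − 106.875)² / 106.875 = 4.8961
  elongated: (20 − 17.8125)² / 17.8125 = 0.2686
χ² = 2.6696 + 4.8961 + 0.2686 = 7.8343 ≈ 7.834
Degrees of freedom = 3 − 1 = 2; critical value at α = 0.05 is 5.991.
Since 7.834 > 5.991, we reject the null hypothesis — the data do not fit the 9:6:1 ratio.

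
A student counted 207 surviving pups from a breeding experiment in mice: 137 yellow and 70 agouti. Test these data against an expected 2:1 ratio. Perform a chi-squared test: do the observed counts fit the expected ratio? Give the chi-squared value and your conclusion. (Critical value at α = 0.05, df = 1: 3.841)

0.022; consistent

Total ratio parts = 3. Expected numbers out of 207:
  yellow: 207 × 2/3 = 138
  agouti: 207 × 1/3 = 69
χ² = Σ (O − E)² / E
  yellow: (137 − 138)² / 138 = 0.0072
  agouti: (70 − 69)² / 69 = 0.0145
χ² = 0.0072 + 0.0145 = 0.0217 ≈ 0.022
Degrees of freedom = 2 − 1 = 1; critical value at α = 0.05 is 3.841.
Since 0.022 < 3.841, we fail to reject the null hypothesis — the data are consistent with the 2:1 ratio.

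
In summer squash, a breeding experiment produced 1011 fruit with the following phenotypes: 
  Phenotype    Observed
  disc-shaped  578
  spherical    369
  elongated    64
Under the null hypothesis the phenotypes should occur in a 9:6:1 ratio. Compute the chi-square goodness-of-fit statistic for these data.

0.433

Total ratio parts = 16. Expected numbers out of 1011:
  disc-shaped: 1011 × 9/16 = 568.6875
  spherical: 1011 × 6/16 = 379.125
  elongated: 1011 × 1/16 = 63.1875
χ² = Σ (O − E)² / E
  disc-shaped: (578 − 568.6875)² / 568.6875 = 0.1525
  spherical: (369 − 379.125)² / 379.125 = 0.2704
  elongated: (64 − 63.1875)² / 63.1875 = 0.0104
χ² = 0.1525 + 0.2704 + 0.0104 = 0.4333 ≈ 0.433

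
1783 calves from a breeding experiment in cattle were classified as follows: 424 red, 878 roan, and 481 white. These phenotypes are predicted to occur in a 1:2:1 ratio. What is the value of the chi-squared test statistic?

Total ratio parts = 4. Expected numbers out of 1783:
  red: 1783 × 1/4 = 445.75
  roan: 1783 × 2/4 = 891.5
  white: 1783 × 1/4 = 445.75
χ² = Σ (O − E)² / E
  red: (424 − 445.75)² / 445.75 = 1.0613
  roan: (878 − 891.5)² / 891.5 = 0.2044
  white: (481 − 445.75)² / 445.75 = 2.7876
χ² = 1.0613 + 0.2044 + 2.7876 = 4.0533 ≈ 4.053

4.053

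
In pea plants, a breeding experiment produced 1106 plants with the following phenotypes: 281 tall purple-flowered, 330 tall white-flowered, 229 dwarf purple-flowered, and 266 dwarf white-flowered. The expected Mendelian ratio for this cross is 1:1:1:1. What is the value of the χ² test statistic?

18.984

The 1:1:1:1 ratio has 4 parts, so with N = 1106 the expected counts are:
  tall purple-flowered: 1106 × 1/4 = 276.5
  tall white-flowered: 1106 × 1/4 = 276.5
  dwarf purple-flowered: 1106 × 1/4 = 276.5
  dwarf white-flowered: 1106 × 1/4 = 276.5
χ² = Σ (O − E)² / E
  tall purple-flowered: (281 − 276.5)² / 276.5 = 0.0732
  tall white-flowered: (330 − 276.5)² / 276.5 = 10.3517
  dwarf purple-flowered: (229 − 276.5)² / 276.5 = 8.1600
  dwarf white-flowered: (266 − 276.5)² / 276.5 = 0.3987
χ² = 0.0732 + 10.3517 + 8.1600 + 0.3987 = 18.9836 ≈ 18.984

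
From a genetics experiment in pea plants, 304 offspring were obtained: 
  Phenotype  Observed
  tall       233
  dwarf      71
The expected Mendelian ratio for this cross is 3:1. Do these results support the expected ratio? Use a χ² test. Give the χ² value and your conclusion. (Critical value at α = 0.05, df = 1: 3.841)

0.439; consistent

Under the 3:1 hypothesis (Σ ratio = 4, N = 304):
  tall: 304 × 3/4 = 228
  dwarf: 304 × 1/4 = 76
χ² = Σ (O − E)² / E
  tall: (233 − 228)² / 228 = 0.1096
  dwarf: (71 − 76)² / 76 = 0.3289
χ² = 0.1096 + 0.3289 = 0.4385 ≈ 0.439
Degrees of freedom = 2 − 1 = 1; critical value at α = 0.05 is 3.841.
Since 0.439 < 3.841, we fail to reject the null hypothesis — the data are consistent with the 3:1 ratio.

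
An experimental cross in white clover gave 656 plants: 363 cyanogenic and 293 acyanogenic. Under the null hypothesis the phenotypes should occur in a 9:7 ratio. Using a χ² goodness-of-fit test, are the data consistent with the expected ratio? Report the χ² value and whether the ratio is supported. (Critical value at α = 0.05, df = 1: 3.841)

Total ratio parts = 16. Expected numbers out of 656:
  cyanogenic: 656 × 9/16 = 369
  acyanogenic: 656 × 7/16 = 287
χ² = Σ (O − E)² / E
  cyanogenic: (363 − 369)² / 369 = 0.0976
  acyanogenic: (293 − 287)² / 287 = 0.1254
χ² = 0.0976 + 0.1254 = 0.223
Degrees of freedom = 2 − 1 = 1; critical value at α = 0.05 is 3.841.
Since 0.223 < 3.841, we fail to reject the null hypothesis — the data are consistent with the 9:7 ratio.

0.223; consistent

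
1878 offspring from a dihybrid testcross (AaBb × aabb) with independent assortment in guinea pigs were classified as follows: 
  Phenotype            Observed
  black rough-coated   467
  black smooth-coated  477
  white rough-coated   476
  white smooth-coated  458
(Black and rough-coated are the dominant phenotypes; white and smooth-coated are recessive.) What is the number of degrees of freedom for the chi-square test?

A dihybrid testcross with independent assortment gives a 1:1:1:1 ratio.
A goodness-of-fit test with 4 phenotype classes has df = 4 − 1 = 3.

3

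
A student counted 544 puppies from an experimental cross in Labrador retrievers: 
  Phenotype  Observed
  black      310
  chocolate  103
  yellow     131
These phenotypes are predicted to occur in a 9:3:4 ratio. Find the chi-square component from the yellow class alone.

Under the 9:3:4 hypothesis (Σ ratio = 16, N = 544):
  black: 544 × 9/16 = 306
  chocolate: 544 × 3/16 = 102
  yellow: 544 × 4/16 = 136
Contribution of yellow: (131 − 136)² / 136 = 0.1838

0.184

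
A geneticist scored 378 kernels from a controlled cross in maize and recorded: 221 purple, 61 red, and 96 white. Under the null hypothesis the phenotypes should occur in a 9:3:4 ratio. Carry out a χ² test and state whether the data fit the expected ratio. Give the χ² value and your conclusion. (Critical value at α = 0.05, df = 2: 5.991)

Total ratio parts = 16. Expected numbers out of 378:
  purple: 378 × 9/16 = 212.625
  red: 378 × 3/16 = 70.875
  white: 378 × 4/16 = 94.5
χ² = Σ (O − E)² / E
  purple: (221 − 212.625)² / 212.625 = 0.3299
  red: (61 − 70.875)² / 70.875 = 1.3759
  white: (96 − 94.5)² / 94.5 = 0.0238
χ² = 0.3299 + 1.3759 + 0.0238 = 1.7296 ≈ 1.730
Degrees of freedom = 3 − 1 = 2; critical value at α = 0.05 is 5.991.
Since 1.730 < 5.991, we fail to reject the null hypothesis — the data are consistent with the 9:3:4 ratio.

1.730; consistent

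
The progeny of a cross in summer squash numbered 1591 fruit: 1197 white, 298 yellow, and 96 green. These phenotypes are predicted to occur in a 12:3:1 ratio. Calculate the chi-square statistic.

Total ratio parts = 16. Expected numbers out of 1591:
  white: 1591 × 12/16 = 1193.25
  yellow: 1591 × 3/16 = 298.3125
  green: 1591 × 1/16 = 99.4375
χ² = Σ (O − E)² / E
  white: (1197 − 1193.25)² / 1193.25 = 0.0118
  yellow: (298 − 298.3125)² / 298.3125 = 0.0003
  green: (96 − 99.4375)² / 99.4375 = 0.1188
χ² = 0.0118 + 0.0003 + 0.1188 = 0.1309 ≈ 0.131

0.131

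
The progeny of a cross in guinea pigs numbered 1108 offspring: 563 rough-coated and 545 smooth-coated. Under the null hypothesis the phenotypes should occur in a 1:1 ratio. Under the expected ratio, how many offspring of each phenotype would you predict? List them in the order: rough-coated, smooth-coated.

Expected counts for N = 1108 under a 1:1 ratio (total parts = 2):
  rough-coated: 1108 × 1/2 = 554
  smooth-coated: 1108 × 1/2 = 554

554, 554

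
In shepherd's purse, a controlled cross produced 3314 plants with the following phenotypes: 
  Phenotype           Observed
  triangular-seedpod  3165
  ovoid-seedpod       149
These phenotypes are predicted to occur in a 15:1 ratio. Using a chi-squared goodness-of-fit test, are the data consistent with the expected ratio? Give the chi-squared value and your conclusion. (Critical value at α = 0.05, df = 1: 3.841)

Expected counts for N = 3314 under a 15:1 ratio (total parts = 16):
  triangular-seedpod: 3314 × 15/16 = 3106.875
  ovoid-seedpod: 3314 × 1/16 = 207.125
χ² = Σ (O − E)² / E
  triangular-seedpod: (3165 − 3106.875)² / 3106.875 = 1.0874
  ovoid-seedpod: (149 − 207.125)² / 207.125 = 16.3115
χ² = 1.0874 + 16.3115 = 17.3989 ≈ 17.399
Degrees of freedom = 2 − 1 = 1; critical value at α = 0.05 is 3.841.
Since 17.399 > 3.841, we reject the null hypothesis — the data do not fit the 15:1 ratio.

17.399; not consistent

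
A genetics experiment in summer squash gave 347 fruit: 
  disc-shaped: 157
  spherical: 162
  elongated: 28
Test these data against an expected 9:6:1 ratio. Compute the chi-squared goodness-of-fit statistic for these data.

The 9:6:1 ratio has 16 parts, so with N = 347 the expected counts are:
  disc-shaped: 347 × 9/16 = 195.1875
  spherical: 347 × 6/16 = 130.125
  elongated: 347 × 1/16 = 21.6875
χ² = Σ (O − E)² / E
  disc-shaped: (157 − 195.1875)² / 195.1875 = 7.4712
  spherical: (162 − 130.125)² / 130.125 = 7.8080
  elongated: (28 − 21.6875)² / 21.6875 = 1.8374
χ² = 7.4712 + 7.8080 + 1.8374 = 17.1166 ≈ 17.117

17.117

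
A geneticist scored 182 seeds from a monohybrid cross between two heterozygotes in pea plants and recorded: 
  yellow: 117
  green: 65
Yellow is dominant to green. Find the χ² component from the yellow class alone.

For a monohybrid cross between heterozygotes with complete dominance, the expected phenotypic ratio is 3:1.
The 3:1 ratio has 4 parts, so with N = 182 the expected counts are:
  yellow: 182 × 3/4 = 136.5
  green: 182 × 1/4 = 45.5
Contribution of yellow: (117 − 136.5)² / 136.5 = 2.7857

2.786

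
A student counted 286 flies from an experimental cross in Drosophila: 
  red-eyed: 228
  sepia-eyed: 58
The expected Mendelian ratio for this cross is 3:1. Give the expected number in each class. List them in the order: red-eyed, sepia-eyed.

214.5, 71.5

Total ratio parts = 4. Expected numbers out of 286:
  red-eyed: 286 × 3/4 = 214.5
  sepia-eyed: 286 × 1/4 = 71.5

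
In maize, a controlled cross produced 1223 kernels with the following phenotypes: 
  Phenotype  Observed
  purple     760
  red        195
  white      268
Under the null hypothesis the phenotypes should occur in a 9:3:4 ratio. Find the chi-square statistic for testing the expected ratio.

Total ratio parts = 16. Expected numbers out of 1223:
  purple: 1223 × 9/16 = 687.9375
  red: 1223 × 3/16 = 229.3125
  white: 1223 × 4/16 = 305.75
χ² = Σ (O − E)² / E
  purple: (760 − 687.9375)² / 687.9375 = 7.5487
  red: (195 − 229.3125)² / 229.3125 = 5.1342
  white: (268 − 305.75)² / 305.75 = 4.6609
χ² = 7.5487 + 5.1342 + 4.6609 = 17.3438 ≈ 17.344

17.344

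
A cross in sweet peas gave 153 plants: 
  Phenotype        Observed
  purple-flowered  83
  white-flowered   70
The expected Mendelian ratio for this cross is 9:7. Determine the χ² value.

Total ratio parts = 16. Expected numbers out of 153:
  purple-flowered: 153 × 9/16 = 86.0625
  white-flowered: 153 × 7/16 = 66.9375
χ² = Σ (O − E)² / E
  purple-flowered: (83 − 86.0625)² / 86.0625 = 0.1090
  white-flowered: (70 − 66.9375)² / 66.9375 = 0.1401
χ² = 0.1090 + 0.1401 = 0.2491 ≈ 0.249

0.249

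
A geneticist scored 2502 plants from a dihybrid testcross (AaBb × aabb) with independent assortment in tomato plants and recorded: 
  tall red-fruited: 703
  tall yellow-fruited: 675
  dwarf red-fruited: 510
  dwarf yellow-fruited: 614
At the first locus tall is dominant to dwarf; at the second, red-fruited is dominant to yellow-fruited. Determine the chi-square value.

35.058

A dihybrid testcross with independent assortment gives a 1:1:1:1 ratio.
Total ratio parts = 4. Expected numbers out of 2502:
  tall red-fruited: 2502 × 1/4 = 625.5
  tall yellow-fruited: 2502 × 1/4 = 625.5
  dwarf red-fruited: 2502 × 1/4 = 625.5
  dwarf yellow-fruited: 2502 × 1/4 = 625.5
χ² = Σ (O − E)² / E
  tall red-fruited: (703 − 625.5)² / 625.5 = 9.6023
  tall yellow-fruited: (675 − 625.5)² / 625.5 = 3.9173
  dwarf red-fruited: (510 − 625.5)² / 625.5 = 21.3273
  dwarf yellow-fruited: (614 − 625.5)² / 625.5 = 0.2114
χ² = 9.6023 + 3.9173 + 21.3273 + 0.2114 = 35.0583 ≈ 35.058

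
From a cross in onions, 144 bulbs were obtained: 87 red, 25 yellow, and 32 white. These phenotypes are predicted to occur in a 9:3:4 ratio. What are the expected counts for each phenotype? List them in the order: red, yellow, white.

81, 27, 36

Under the 9:3:4 hypothesis (Σ ratio = 16, N = 144):
  red: 144 × 9/16 = 81
  yellow: 144 × 3/16 = 27
  white: 144 × 4/16 = 36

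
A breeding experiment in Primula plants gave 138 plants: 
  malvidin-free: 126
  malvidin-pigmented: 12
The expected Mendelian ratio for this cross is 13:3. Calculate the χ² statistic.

9.157

The 13:3 ratio has 16 parts, so with N = 138 the expected counts are:
  malvidin-free: 138 × 13/16 = 112.125
  malvidin-pigmented: 138 × 3/16 = 25.875
χ² = Σ (O − E)² / E
  malvidin-free: (126 − 112.125)² / 112.125 = 1.7170
  malvidin-pigmented: (12 − 25.875)² / 25.875 = 7.4402
χ² = 1.7170 + 7.4402 = 9.1572 ≈ 9.157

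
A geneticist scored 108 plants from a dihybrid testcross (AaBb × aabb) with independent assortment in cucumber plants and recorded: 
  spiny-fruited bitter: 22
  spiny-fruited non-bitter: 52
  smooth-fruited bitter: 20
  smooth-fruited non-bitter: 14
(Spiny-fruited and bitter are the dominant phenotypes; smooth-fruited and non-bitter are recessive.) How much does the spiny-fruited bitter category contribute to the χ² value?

A dihybrid testcross with independent assortment gives a 1:1:1:1 ratio.
Total ratio parts = 4. Expected numbers out of 108:
  spiny-fruited bitter: 108 × 1/4 = 27
  spiny-fruited non-bitter: 108 × 1/4 = 27
  smooth-fruited bitter: 108 × 1/4 = 27
  smooth-fruited non-bitter: 108 × 1/4 = 27
Contribution of spiny-fruited bitter: (22 − 27)² / 27 = 0.9259

0.926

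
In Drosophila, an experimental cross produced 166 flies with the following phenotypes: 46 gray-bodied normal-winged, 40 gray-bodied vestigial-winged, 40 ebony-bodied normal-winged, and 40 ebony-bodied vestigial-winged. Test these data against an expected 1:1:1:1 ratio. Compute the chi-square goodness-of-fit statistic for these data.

0.651

Expected counts for N = 166 under a 1:1:1:1 ratio (total parts = 4):
  gray-bodied normal-winged: 166 × 1/4 = 41.5
  gray-bodied vestigial-winged: 166 × 1/4 = 41.5
  ebony-bodied normal-winged: 166 × 1/4 = 41.5
  ebony-bodied vestigial-winged: 166 × 1/4 = 41.5
χ² = Σ (O − E)² / E
  gray-bodied normal-winged: (46 − 41.5)² / 41.5 = 0.4880
  gray-bodied vestigial-winged: (40 − 41.5)² / 41.5 = 0.0542
  ebony-bodied normal-winged: (40 − 41.5)² / 41.5 = 0.0542
  ebony-bodied vestigial-winged: (40 − 41.5)² / 41.5 = 0.0542
χ² = 0.4880 + 0.0542 + 0.0542 + 0.0542 = 0.6506 ≈ 0.651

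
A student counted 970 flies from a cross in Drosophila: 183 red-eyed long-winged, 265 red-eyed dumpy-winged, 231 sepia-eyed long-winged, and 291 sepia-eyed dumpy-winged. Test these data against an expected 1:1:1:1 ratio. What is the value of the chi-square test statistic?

The 1:1:1:1 ratio has 4 parts, so with N = 970 the expected counts are:
  red-eyed long-winged: 970 × 1/4 = 242.5
  red-eyed dumpy-winged: 970 × 1/4 = 242.5
  sepia-eyed long-winged: 970 × 1/4 = 242.5
  sepia-eyed dumpy-winged: 970 × 1/4 = 242.5
χ² = Σ (O − E)² / E
  red-eyed long-winged: (183 − 242.5)² / 242.5 = 14.5990
  red-eyed dumpy-winged: (265 − 242.5)² / 242.5 = 2.0876
  sepia-eyed long-winged: (231 − 242.5)² / 242.5 = 0.5454
  sepia-eyed dumpy-winged: (291 − 242.5)² / 242.5 = 9.7000
χ² = 14.5990 + 2.0876 + 0.5454 + 9.7000 = 26.932

26.932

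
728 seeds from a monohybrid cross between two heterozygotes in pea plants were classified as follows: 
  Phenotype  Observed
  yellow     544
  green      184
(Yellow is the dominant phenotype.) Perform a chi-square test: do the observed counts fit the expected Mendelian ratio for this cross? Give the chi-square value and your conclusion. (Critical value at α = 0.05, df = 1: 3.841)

For a monohybrid cross between heterozygotes with complete dominance, the expected phenotypic ratio is 3:1.
The 3:1 ratio has 4 parts, so with N = 728 the expected counts are:
  yellow: 728 × 3/4 = 546
  green: 728 × 1/4 = 182
χ² = Σ (O − E)² / E
  yellow: (544 − 546)² / 546 = 0.0073
  green: (184 − 182)² / 182 = 0.0220
χ² = 0.0073 + 0.0220 = 0.0293 ≈ 0.029
Degrees of freedom = 2 − 1 = 1; critical value at α = 0.05 is 3.841.
Since 0.029 < 3.841, we fail to reject the null hypothesis — the data are consistent with the 3:1 ratio.

0.029; consistent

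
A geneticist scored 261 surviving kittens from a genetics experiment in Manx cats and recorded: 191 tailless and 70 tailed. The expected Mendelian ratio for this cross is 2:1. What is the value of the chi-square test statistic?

Under the 2:1 hypothesis (Σ ratio = 3, N = 261):
  tailless: 261 × 2/3 = 174
  tailed: 261 × 1/3 = 87
χ² = Σ (O − E)² / E
  tailless: (191 − 174)² / 174 = 1.6609
  tailed: (70 − 87)² / 87 = 3.3218
χ² = 1.6609 + 3.3218 = 4.9827 ≈ 4.983

4.983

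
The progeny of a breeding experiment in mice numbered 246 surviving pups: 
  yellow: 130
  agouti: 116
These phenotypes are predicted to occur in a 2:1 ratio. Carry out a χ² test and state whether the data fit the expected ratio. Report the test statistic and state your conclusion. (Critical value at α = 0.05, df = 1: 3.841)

Expected counts for N = 246 under a 2:1 ratio (total parts = 3):
  yellow: 246 × 2/3 = 164
  agouti: 246 × 1/3 = 82
χ² = Σ (O − E)² / E
  yellow: (130 − 164)² / 164 = 7.0488
  agouti: (116 − 82)² / 82 = 14.0976
χ² = 7.0488 + 14.0976 = 21.1464 ≈ 21.146
Degrees of freedom = 2 − 1 = 1; critical value at α = 0.05 is 3.841.
Since 21.146 > 3.841, we reject the null hypothesis — the data do not fit the 2:1 ratio.

21.146; not consistent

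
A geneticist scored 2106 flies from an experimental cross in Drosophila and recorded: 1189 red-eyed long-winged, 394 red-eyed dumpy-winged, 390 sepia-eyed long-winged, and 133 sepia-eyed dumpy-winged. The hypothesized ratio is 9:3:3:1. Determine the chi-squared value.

0.093

Expected counts for N = 2106 under a 9:3:3:1 ratio (total parts = 16):
  red-eyed long-winged: 2106 × 9/16 = 1184.625
  red-eyed dumpy-winged: 2106 × 3/16 = 394.875
  sepia-eyed long-winged: 2106 × 3/16 = 394.875
  sepia-eyed dumpy-winged: 2106 × 1/16 = 131.625
χ² = Σ (O − E)² / E
  red-eyed long-winged: (1189 − 1184.625)² / 1184.625 = 0.0162
  red-eyed dumpy-winged: (394 − 394.875)² / 394.875 = 0.0019
  sepia-eyed long-winged: (390 − 394.875)² / 394.875 = 0.0602
  sepia-eyed dumpy-winged: (133 − 131.625)² / 131.625 = 0.0144
χ² = 0.0162 + 0.0019 + 0.0602 + 0.0144 = 0.0927 ≈ 0.093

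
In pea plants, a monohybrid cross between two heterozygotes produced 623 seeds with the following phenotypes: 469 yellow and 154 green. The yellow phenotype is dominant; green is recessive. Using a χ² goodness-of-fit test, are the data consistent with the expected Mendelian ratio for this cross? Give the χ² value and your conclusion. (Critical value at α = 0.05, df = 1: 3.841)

0.026; consistent

For a monohybrid cross between heterozygotes with complete dominance, the expected phenotypic ratio is 3:1.
Under the 3:1 hypothesis (Σ ratio = 4, N = 623):
  yellow: 623 × 3/4 = 467.25
  green: 623 × 1/4 = 155.75
χ² = Σ (O − E)² / E
  yellow: (469 − 467.25)² / 467.25 = 0.0066
  green: (154 − 155.75)² / 155.75 = 0.0197
χ² = 0.0066 + 0.0197 = 0.0263 ≈ 0.026
Degrees of freedom = 2 − 1 = 1; critical value at α = 0.05 is 3.841.
Since 0.026 < 3.841, we fail to reject the null hypothesis — the data are consistent with the 3:1 ratio.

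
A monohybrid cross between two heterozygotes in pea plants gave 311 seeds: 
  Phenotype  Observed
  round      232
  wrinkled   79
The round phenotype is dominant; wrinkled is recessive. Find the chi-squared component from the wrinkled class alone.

For a monohybrid cross between heterozygotes with complete dominance, the expected phenotypic ratio is 3:1.
Under the 3:1 hypothesis (Σ ratio = 4, N = 311):
  round: 311 × 3/4 = 233.25
  wrinkled: 311 × 1/4 = 77.75
Contribution of wrinkled: (79 − 77.75)² / 77.75 = 0.0201

0.020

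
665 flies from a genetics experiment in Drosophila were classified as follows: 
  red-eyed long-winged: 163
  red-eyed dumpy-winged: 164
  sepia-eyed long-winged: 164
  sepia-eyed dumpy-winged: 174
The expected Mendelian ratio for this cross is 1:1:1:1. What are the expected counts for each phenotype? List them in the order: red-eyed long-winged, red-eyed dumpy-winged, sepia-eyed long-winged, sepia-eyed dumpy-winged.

166.25, 166.25, 166.25, 166.25

Total ratio parts = 4. Expected numbers out of 665:
  red-eyed long-winged: 665 × 1/4 = 166.25
  red-eyed dumpy-winged: 665 × 1/4 = 166.25
  sepia-eyed long-winged: 665 × 1/4 = 166.25
  sepia-eyed dumpy-winged: 665 × 1/4 = 166.25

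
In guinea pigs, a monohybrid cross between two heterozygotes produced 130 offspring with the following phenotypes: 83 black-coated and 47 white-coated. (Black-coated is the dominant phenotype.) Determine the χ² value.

8.626

For a monohybrid cross between heterozygotes with complete dominance, the expected phenotypic ratio is 3:1.
Under the 3:1 hypothesis (Σ ratio = 4, N = 130):
  black-coated: 130 × 3/4 = 97.5
  white-coated: 130 × 1/4 = 32.5
χ² = Σ (O − E)² / E
  black-coated: (83 − 97.5)² / 97.5 = 2.1564
  white-coated: (47 − 32.5)² / 32.5 = 6.4692
χ² = 2.1564 + 6.4692 = 8.6256 ≈ 8.626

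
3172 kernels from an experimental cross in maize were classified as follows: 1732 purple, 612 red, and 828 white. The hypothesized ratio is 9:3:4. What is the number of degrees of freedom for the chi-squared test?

A goodness-of-fit test with 3 phenotype classes has df = 3 − 1 = 2.

2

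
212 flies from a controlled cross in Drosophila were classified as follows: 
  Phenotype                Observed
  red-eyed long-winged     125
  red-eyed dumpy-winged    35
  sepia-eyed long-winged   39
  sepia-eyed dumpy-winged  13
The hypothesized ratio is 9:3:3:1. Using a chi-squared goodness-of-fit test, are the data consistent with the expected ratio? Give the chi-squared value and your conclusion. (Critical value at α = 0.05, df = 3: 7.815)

0.864; consistent

Expected counts for N = 212 under a 9:3:3:1 ratio (total parts = 16):
  red-eyed long-winged: 212 × 9/16 = 119.25
  red-eyed dumpy-winged: 212 × 3/16 = 39.75
  sepia-eyed long-winged: 212 × 3/16 = 39.75
  sepia-eyed dumpy-winged: 212 × 1/16 = 13.25
χ² = Σ (O − E)² / E
  red-eyed long-winged: (125 − 119.25)² / 119.25 = 0.2773
  red-eyed dumpy-winged: (35 − 39.75)² / 39.75 = 0.5676
  sepia-eyed long-winged: (39 − 39.75)² / 39.75 = 0.0142
  sepia-eyed dumpy-winged: (13 − 13.25)² / 13.25 = 0.0047
χ² = 0.2773 + 0.5676 + 0.0142 + 0.0047 = 0.8638 ≈ 0.864
Degrees of freedom = 4 − 1 = 3; critical value at α = 0.05 is 7.815.
Since 0.864 < 7.815, we fail to reject the null hypothesis — the data are consistent with the 9:3:3:1 ratio.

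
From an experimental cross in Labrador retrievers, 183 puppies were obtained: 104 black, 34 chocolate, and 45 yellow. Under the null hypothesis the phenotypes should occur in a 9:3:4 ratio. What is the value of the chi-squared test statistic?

Under the 9:3:4 hypothesis (Σ ratio = 16, N = 183):
  black: 183 × 9/16 = 102.9375
  chocolate: 183 × 3/16 = 34.3125
  yellow: 183 × 4/16 = 45.75
χ² = Σ (O − E)² / E
  black: (104 − 102.9375)² / 102.9375 = 0.0110
  chocolate: (34 − 34.3125)² / 34.3125 = 0.0028
  yellow: (45 − 45.75)² / 45.75 = 0.0123
χ² = 0.0110 + 0.0028 + 0.0123 = 0.0261 ≈ 0.026

0.026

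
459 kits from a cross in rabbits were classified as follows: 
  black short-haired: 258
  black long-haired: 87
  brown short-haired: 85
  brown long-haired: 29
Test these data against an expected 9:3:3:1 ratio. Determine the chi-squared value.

Under the 9:3:3:1 hypothesis (Σ ratio = 16, N = 459):
  black short-haired: 459 × 9/16 = 258.1875
  black long-haired: 459 × 3/16 = 86.0625
  brown short-haired: 459 × 3/16 = 86.0625
  brown long-haired: 459 × 1/16 = 28.6875
χ² = Σ (O − E)² / E
  black short-haired: (258 − 258.1875)² / 258.1875 = 0.0001
  black long-haired: (87 − 86.0625)² / 86.0625 = 0.0102
  brown short-haired: (85 − 86.0625)² / 86.0625 = 0.0131
  brown long-haired: (29 − 28.6875)² / 28.6875 = 0.0034
χ² = 0.0001 + 0.0102 + 0.0131 + 0.0034 = 0.0268 ≈ 0.027

0.027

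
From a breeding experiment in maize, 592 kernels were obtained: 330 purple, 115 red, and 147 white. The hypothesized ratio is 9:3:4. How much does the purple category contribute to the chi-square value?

0.027

Expected counts for N = 592 under a 9:3:4 ratio (total parts = 16):
  purple: 592 × 9/16 = 333
  red: 592 × 3/16 = 111
  white: 592 × 4/16 = 148
Contribution of purple: (330 − 333)² / 333 = 0.0270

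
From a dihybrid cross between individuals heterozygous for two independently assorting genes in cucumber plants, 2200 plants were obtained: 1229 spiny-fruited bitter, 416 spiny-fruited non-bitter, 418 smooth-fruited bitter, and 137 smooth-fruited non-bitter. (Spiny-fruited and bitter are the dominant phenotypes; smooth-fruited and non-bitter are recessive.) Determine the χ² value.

A dihybrid F₂ with independent assortment and complete dominance at both loci gives a 9:3:3:1 phenotypic ratio.
The 9:3:3:1 ratio has 16 parts, so with N = 2200 the expected counts are:
  spiny-fruited bitter: 2200 × 9/16 = 1237.5
  spiny-fruited non-bitter: 2200 × 3/16 = 412.5
  smooth-fruited bitter: 2200 × 3/16 = 412.5
  smooth-fruited non-bitter: 2200 × 1/16 = 137.5
χ² = Σ (O − E)² / E
  spiny-fruited bitter: (1229 − 1237.5)² / 1237.5 = 0.0584
  spiny-fruited non-bitter: (416 − 412.5)² / 412.5 = 0.0297
  smooth-fruited bitter: (418 − 412.5)² / 412.5 = 0.0733
  smooth-fruited non-bitter: (137 − 137.5)² / 137.5 = 0.0018
χ² = 0.0584 + 0.0297 + 0.0733 + 0.0018 = 0.1632 ≈ 0.163

0.163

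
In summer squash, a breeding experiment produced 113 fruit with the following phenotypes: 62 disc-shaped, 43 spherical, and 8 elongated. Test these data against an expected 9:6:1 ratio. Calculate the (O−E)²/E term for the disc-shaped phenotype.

Total ratio parts = 16. Expected numbers out of 113:
  disc-shaped: 113 × 9/16 = 63.5625
  spherical: 113 × 6/16 = 42.375
  elongated: 113 × 1/16 = 7.0625
Contribution of disc-shaped: (62 − 63.5625)² / 63.5625 = 0.0384

0.038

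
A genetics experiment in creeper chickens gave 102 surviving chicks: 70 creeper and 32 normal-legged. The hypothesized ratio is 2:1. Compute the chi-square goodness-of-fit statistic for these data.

Expected counts for N = 102 under a 2:1 ratio (total parts = 3):
  creeper: 102 × 2/3 = 68
  normal-legged: 102 × 1/3 = 34
χ² = Σ (O − E)² / E
  creeper: (70 − 68)² / 68 = 0.0588
  normal-legged: (32 − 34)² / 34 = 0.1176
χ² = 0.0588 + 0.1176 = 0.1764 ≈ 0.176

0.176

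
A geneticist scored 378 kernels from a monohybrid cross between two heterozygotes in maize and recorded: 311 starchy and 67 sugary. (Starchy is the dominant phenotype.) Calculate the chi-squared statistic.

10.670

For a monohybrid cross between heterozygotes with complete dominance, the expected phenotypic ratio is 3:1.
The 3:1 ratio has 4 parts, so with N = 378 the expected counts are:
  starchy: 378 × 3/4 = 283.5
  sugary: 378 × 1/4 = 94.5
χ² = Σ (O − E)² / E
  starchy: (311 − 283.5)² / 283.5 = 2.6675
  sugary: (67 − 94.5)² / 94.5 = 8.0026
χ² = 2.6675 + 8.0026 = 10.6701 ≈ 10.670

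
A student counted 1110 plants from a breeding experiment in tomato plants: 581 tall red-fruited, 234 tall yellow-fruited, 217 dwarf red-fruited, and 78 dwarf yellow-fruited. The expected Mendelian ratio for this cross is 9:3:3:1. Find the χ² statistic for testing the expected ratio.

7.681

Under the 9:3:3:1 hypothesis (Σ ratio = 16, N = 1110):
  tall red-fruited: 1110 × 9/16 = 624.375
  tall yellow-fruited: 1110 × 3/16 = 208.125
  dwarf red-fruited: 1110 × 3/16 = 208.125
  dwarf yellow-fruited: 1110 × 1/16 = 69.375
χ² = Σ (O − E)² / E
  tall red-fruited: (581 − 624.375)² / 624.375 = 3.0132
  tall yellow-fruited: (234 − 208.125)² / 208.125 = 3.2169
  dwarf red-fruited: (217 − 208.125)² / 208.125 = 0.3785
  dwarf yellow-fruited: (78 − 69.375)² / 69.375 = 1.0723
χ² = 3.0132 + 3.2169 + 0.3785 + 1.0723 = 7.6809 ≈ 7.681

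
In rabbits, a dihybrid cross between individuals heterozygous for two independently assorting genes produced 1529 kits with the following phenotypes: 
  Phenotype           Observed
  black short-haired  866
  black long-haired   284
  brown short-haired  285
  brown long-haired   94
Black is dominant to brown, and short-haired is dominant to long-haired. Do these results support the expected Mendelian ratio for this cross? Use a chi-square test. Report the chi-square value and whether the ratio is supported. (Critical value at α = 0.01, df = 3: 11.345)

A dihybrid F₂ with independent assortment and complete dominance at both loci gives a 9:3:3:1 phenotypic ratio.
Under the 9:3:3:1 hypothesis (Σ ratio = 16, N = 1529):
  black short-haired: 1529 × 9/16 = 860.0625
  black long-haired: 1529 × 3/16 = 286.6875
  brown short-haired: 1529 × 3/16 = 286.6875
  brown long-haired: 1529 × 1/16 = 95.5625
χ² = Σ (O − E)² / E
  black short-haired: (866 − 860.0625)² / 860.0625 = 0.0410
  black long-haired: (284 − 286.6875)² / 286.6875 = 0.0252
  brown short-haired: (285 − 286.6875)² / 286.6875 = 0.0099
  brown long-haired: (94 − 95.5625)² / 95.5625 = 0.0255
χ² = 0.0410 + 0.0252 + 0.0099 + 0.0255 = 0.1016 ≈ 0.102
Degrees of freedom = 4 − 1 = 3; critical value at α = 0.01 is 11.345.
Since 0.102 < 11.345, we fail to reject the null hypothesis — the data are consistent with the 9:3:3:1 ratio.

0.102; consistent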